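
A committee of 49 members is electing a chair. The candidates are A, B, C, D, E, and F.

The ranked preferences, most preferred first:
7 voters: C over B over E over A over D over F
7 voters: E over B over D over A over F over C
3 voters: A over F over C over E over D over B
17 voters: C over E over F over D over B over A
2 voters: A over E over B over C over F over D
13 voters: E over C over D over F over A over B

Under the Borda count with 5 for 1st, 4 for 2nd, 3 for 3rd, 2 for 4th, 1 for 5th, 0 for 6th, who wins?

E

A: 7×2 + 7×2 + 3×5 + 17×0 + 2×5 + 13×1 = 66
B: 7×4 + 7×4 + 3×0 + 17×1 + 2×3 + 13×0 = 79
C: 7×5 + 7×0 + 3×3 + 17×5 + 2×2 + 13×4 = 185
D: 7×1 + 7×3 + 3×1 + 17×2 + 2×0 + 13×3 = 104
E: 7×3 + 7×5 + 3×2 + 17×4 + 2×4 + 13×5 = 203
F: 7×0 + 7×1 + 3×4 + 17×3 + 2×1 + 13×2 = 98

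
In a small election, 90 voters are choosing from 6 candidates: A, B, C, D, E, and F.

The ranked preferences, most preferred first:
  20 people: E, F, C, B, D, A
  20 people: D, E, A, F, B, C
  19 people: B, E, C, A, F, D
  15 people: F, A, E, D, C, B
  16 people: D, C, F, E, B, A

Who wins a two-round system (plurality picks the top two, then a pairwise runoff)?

E

Round 1 first-place votes: A 0, B 19, C 0, D 36, E 20, F 15. D and E advance.
Runoff: D is ranked above E on 36 ballots, E above D on 54.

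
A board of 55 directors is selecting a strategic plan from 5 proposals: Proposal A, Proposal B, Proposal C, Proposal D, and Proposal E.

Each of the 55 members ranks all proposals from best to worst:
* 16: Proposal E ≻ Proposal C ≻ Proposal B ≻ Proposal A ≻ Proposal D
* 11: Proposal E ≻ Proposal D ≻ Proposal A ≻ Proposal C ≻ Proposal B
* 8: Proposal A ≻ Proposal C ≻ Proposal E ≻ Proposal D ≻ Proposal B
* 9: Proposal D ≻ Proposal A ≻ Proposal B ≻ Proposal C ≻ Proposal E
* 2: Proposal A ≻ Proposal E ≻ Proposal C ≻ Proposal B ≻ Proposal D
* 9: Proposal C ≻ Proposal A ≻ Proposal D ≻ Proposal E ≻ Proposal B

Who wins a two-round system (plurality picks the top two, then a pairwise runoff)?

Round 1 first-place votes: Proposal A 10, Proposal B 0, Proposal C 9, Proposal D 9, Proposal E 27. Proposal E and Proposal A advance.
Runoff: Proposal E is ranked above Proposal A on 27 ballots, Proposal A above Proposal E on 28.

Proposal A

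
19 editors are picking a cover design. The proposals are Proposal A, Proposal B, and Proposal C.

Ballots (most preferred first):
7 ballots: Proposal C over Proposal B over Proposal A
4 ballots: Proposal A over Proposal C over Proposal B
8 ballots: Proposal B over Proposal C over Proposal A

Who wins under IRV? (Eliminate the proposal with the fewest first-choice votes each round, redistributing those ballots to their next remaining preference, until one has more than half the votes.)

Proposal C

Round 1: Proposal A 4, Proposal B 8, Proposal C 7. Proposal A eliminated.
Round 2: Proposal B 8, Proposal C 11. Proposal C has a majority (≥10).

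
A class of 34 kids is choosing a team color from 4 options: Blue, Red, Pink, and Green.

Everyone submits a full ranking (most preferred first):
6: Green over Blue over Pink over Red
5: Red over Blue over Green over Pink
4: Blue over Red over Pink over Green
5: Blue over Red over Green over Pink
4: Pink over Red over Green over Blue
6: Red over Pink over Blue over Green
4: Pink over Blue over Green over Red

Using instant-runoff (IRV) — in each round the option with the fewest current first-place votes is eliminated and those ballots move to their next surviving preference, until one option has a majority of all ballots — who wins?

Round 1: Blue 9, Red 11, Pink 8, Green 6. Green eliminated.
Round 2: Blue 15, Red 11, Pink 8. Pink eliminated.
Round 3: Blue 19, Red 15. Blue has a majority (≥18).

Blue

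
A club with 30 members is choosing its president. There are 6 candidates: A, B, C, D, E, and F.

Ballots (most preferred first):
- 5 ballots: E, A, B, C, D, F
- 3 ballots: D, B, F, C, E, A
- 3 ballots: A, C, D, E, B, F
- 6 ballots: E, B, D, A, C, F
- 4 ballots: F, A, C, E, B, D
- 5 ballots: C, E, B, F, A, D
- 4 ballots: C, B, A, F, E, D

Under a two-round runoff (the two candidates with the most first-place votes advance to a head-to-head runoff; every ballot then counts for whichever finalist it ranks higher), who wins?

Round 1 first-place votes: A 3, B 0, C 9, D 3, E 11, F 4. E and C advance.
Runoff: E is ranked above C on 11 ballots, C above E on 19.

C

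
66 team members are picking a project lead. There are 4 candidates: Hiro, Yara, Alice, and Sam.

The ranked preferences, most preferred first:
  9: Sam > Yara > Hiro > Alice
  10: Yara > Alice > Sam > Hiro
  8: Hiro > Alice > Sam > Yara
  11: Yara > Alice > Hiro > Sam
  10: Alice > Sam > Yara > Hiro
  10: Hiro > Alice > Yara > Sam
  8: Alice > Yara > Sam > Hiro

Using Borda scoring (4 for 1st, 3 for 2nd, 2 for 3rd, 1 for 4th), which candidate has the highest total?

Alice

Hiro: 9×2 + 10×1 + 8×4 + 11×2 + 10×1 + 10×4 + 8×1 = 140
Yara: 9×3 + 10×4 + 8×1 + 11×4 + 10×2 + 10×2 + 8×3 = 183
Alice: 9×1 + 10×3 + 8×3 + 11×3 + 10×4 + 10×3 + 8×4 = 198
Sam: 9×4 + 10×2 + 8×2 + 11×1 + 10×3 + 10×1 + 8×2 = 139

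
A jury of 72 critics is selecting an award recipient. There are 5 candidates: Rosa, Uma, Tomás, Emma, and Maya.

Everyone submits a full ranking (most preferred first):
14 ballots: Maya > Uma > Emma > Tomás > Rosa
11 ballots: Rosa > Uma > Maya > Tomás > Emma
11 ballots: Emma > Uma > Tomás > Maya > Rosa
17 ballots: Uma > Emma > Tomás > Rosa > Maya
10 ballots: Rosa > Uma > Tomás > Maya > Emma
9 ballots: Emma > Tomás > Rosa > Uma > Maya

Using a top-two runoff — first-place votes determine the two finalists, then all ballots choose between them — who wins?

Emma

Round 1 first-place votes: Rosa 21, Uma 17, Tomás 0, Emma 20, Maya 14. Rosa and Emma advance.
Runoff: Rosa is ranked above Emma on 21 ballots, Emma above Rosa on 51.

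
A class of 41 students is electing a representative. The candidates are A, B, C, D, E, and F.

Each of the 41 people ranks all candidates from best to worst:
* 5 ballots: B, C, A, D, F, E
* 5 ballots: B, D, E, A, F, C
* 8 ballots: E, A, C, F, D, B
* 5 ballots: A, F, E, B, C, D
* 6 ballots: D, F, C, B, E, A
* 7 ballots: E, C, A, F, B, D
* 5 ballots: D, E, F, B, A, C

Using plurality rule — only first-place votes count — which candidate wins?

First-place votes: A 5, B 10, C 0, D 11, E 15, F 0.

E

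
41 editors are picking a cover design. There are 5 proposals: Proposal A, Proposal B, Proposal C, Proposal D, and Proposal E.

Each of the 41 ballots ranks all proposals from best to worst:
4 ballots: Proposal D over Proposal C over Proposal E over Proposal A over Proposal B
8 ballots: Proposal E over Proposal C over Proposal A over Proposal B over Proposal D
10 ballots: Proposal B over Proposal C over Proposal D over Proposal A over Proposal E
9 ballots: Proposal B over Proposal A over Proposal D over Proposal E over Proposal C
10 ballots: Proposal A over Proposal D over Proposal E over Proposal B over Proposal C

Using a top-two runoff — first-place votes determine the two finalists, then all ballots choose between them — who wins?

Proposal A

Round 1 first-place votes: Proposal A 10, Proposal B 19, Proposal C 0, Proposal D 4, Proposal E 8. Proposal B and Proposal A advance.
Runoff: Proposal B is ranked above Proposal A on 19 ballots, Proposal A above Proposal B on 22.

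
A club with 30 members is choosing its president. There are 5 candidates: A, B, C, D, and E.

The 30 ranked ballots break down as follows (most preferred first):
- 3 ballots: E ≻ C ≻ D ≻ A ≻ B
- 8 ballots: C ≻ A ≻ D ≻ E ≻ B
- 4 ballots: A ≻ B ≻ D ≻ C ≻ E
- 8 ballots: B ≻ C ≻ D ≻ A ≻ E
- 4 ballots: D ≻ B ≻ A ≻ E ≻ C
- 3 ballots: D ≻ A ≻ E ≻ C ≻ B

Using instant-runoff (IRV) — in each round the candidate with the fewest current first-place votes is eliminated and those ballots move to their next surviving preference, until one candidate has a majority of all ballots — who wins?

Round 1: A 4, B 8, C 8, D 7, E 3. E eliminated.
Round 2: A 4, B 8, C 11, D 7. A eliminated.
Round 3: B 12, C 11, D 7. D eliminated.
Round 4: B 16, C 14. B has a majority (≥16).

B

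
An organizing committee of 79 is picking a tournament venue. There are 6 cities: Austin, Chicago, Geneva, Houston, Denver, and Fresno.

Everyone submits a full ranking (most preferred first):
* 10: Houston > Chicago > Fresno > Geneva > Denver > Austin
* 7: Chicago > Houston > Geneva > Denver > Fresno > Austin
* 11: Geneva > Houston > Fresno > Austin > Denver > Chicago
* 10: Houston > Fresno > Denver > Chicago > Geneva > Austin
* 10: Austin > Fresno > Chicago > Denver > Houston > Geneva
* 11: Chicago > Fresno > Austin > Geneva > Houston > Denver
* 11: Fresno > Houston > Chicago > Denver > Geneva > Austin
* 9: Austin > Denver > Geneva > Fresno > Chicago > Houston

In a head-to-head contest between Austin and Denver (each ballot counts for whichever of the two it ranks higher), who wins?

Austin is ranked above Denver on 41 ballots; Denver above Austin on 38.

Austin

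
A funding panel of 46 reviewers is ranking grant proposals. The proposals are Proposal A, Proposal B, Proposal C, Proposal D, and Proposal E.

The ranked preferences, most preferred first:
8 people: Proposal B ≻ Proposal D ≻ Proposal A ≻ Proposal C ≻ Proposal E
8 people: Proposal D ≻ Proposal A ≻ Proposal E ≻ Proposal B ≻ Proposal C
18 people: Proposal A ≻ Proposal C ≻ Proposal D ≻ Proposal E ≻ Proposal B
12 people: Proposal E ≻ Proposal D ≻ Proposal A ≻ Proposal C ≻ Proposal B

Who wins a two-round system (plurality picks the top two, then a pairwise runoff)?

Proposal A

Round 1 first-place votes: Proposal A 18, Proposal B 8, Proposal C 0, Proposal D 8, Proposal E 12. Proposal A and Proposal E advance.
Runoff: Proposal A is ranked above Proposal E on 34 ballots, Proposal E above Proposal A on 12.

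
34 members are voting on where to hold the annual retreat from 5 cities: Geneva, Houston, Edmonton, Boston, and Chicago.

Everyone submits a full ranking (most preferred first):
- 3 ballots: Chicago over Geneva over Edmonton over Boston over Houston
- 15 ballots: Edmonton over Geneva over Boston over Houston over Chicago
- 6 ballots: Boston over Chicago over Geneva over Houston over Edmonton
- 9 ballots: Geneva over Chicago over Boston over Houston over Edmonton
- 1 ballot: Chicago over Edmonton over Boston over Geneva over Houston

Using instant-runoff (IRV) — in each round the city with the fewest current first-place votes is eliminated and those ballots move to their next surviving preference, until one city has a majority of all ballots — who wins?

Round 1: Geneva 9, Houston 0, Edmonton 15, Boston 6, Chicago 4. Houston eliminated.
Round 2: Geneva 9, Edmonton 15, Boston 6, Chicago 4. Chicago eliminated.
Round 3: Geneva 12, Edmonton 16, Boston 6. Boston eliminated.
Round 4: Geneva 18, Edmonton 16. Geneva has a majority (≥18).

Geneva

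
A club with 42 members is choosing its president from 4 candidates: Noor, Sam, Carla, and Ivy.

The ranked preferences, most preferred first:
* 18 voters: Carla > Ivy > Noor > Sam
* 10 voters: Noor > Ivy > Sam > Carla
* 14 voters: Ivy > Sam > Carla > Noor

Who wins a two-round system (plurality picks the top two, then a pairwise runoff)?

Ivy

Round 1 first-place votes: Noor 10, Sam 0, Carla 18, Ivy 14. Carla and Ivy advance.
Runoff: Carla is ranked above Ivy on 18 ballots, Ivy above Carla on 24.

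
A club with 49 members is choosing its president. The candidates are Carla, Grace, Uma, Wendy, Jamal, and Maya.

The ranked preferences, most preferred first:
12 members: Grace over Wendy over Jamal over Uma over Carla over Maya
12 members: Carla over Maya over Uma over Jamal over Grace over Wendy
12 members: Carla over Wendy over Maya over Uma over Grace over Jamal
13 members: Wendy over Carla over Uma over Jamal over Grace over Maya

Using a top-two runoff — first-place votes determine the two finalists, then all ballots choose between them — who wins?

Wendy

Round 1 first-place votes: Carla 24, Grace 12, Uma 0, Wendy 13, Jamal 0, Maya 0. Carla and Wendy advance.
Runoff: Carla is ranked above Wendy on 24 ballots, Wendy above Carla on 25.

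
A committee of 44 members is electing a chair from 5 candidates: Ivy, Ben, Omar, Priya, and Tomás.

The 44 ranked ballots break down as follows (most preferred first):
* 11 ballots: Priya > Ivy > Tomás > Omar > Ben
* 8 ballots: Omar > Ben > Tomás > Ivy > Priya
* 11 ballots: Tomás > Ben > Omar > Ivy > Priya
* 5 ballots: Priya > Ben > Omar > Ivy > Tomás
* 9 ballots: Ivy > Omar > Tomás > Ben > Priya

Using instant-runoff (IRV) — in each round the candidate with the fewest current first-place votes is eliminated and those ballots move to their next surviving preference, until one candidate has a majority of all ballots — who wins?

Tomás

Round 1: Ivy 9, Ben 0, Omar 8, Priya 16, Tomás 11. Ben eliminated.
Round 2: Ivy 9, Omar 8, Priya 16, Tomás 11. Omar eliminated.
Round 3: Ivy 9, Priya 16, Tomás 19. Ivy eliminated.
Round 4: Priya 16, Tomás 28. Tomás has a majority (≥23).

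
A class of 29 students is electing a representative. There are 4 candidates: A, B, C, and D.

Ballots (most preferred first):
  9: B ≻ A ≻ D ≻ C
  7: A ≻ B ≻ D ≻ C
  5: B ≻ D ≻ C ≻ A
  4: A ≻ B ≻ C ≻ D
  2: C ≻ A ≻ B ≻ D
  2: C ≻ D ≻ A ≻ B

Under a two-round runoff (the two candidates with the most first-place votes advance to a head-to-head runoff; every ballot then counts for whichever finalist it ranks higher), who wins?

Round 1 first-place votes: A 11, B 14, C 4, D 0. B and A advance.
Runoff: B is ranked above A on 14 ballots, A above B on 15.

A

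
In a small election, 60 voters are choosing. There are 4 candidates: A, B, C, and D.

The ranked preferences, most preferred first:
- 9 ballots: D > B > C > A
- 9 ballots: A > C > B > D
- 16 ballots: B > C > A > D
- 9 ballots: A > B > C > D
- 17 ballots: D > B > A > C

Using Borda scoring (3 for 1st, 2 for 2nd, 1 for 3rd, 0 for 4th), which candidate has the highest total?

A: 9×0 + 9×3 + 16×1 + 9×3 + 17×1 = 87
B: 9×2 + 9×1 + 16×3 + 9×2 + 17×2 = 127
C: 9×1 + 9×2 + 16×2 + 9×1 + 17×0 = 68
D: 9×3 + 9×0 + 16×0 + 9×0 + 17×3 = 78

B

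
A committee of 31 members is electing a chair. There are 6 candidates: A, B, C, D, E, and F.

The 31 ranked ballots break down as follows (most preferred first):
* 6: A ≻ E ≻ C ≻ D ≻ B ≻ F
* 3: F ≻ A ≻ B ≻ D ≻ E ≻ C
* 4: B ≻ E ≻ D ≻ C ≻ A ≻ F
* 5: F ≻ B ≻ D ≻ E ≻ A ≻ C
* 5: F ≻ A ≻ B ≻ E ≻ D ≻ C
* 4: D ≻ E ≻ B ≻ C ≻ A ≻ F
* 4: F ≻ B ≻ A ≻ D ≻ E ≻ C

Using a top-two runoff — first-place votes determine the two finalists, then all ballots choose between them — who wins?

Round 1 first-place votes: A 6, B 4, C 0, D 4, E 0, F 17. F and A advance.
Runoff: F is ranked above A on 17 ballots, A above F on 14.

F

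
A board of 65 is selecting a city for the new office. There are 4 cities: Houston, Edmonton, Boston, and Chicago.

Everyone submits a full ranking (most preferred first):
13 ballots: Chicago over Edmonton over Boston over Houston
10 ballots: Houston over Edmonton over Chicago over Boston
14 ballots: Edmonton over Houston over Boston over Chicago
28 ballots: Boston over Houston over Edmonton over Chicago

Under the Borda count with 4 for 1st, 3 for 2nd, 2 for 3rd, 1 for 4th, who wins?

Edmonton

Houston: 13×1 + 10×4 + 14×3 + 28×3 = 179
Edmonton: 13×3 + 10×3 + 14×4 + 28×2 = 181
Boston: 13×2 + 10×1 + 14×2 + 28×4 = 176
Chicago: 13×4 + 10×2 + 14×1 + 28×1 = 114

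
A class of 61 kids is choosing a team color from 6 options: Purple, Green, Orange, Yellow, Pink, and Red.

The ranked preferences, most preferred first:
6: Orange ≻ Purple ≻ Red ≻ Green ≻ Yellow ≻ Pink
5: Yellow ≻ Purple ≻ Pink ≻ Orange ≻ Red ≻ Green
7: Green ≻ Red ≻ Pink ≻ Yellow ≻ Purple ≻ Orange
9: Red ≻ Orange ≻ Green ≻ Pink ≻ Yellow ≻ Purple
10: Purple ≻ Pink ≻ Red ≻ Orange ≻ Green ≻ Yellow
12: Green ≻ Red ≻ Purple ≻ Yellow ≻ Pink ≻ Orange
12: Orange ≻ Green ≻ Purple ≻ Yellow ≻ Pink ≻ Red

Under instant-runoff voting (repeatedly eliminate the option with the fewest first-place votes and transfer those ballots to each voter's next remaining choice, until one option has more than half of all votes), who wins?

Round 1: Purple 10, Green 19, Orange 18, Yellow 5, Pink 0, Red 9. Pink eliminated.
Round 2: Purple 10, Green 19, Orange 18, Yellow 5, Red 9. Yellow eliminated.
Round 3: Purple 15, Green 19, Orange 18, Red 9. Red eliminated.
Round 4: Purple 15, Green 19, Orange 27. Purple eliminated.
Round 5: Green 19, Orange 42. Orange has a majority (≥31).

Orange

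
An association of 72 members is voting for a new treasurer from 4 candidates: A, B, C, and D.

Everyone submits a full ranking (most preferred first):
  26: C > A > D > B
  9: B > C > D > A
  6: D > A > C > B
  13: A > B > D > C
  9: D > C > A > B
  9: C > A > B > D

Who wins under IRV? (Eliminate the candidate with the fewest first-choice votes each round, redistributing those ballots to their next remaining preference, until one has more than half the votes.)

C

Round 1: A 13, B 9, C 35, D 15. B eliminated.
Round 2: A 13, C 44, D 15. C has a majority (≥37).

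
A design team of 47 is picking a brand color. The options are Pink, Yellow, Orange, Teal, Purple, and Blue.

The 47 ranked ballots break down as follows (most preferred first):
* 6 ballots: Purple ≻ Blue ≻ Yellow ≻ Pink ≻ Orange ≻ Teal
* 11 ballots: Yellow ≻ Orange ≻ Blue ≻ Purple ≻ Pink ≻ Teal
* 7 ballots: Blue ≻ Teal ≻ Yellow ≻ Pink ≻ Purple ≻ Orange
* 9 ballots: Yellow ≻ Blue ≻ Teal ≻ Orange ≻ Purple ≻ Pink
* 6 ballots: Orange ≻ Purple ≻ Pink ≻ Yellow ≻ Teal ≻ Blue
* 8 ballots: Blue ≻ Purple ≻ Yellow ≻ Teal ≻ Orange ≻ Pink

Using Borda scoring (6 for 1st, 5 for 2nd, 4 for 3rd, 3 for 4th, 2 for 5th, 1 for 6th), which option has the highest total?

Pink: 6×3 + 11×2 + 7×3 + 9×1 + 6×4 + 8×1 = 102
Yellow: 6×4 + 11×6 + 7×4 + 9×6 + 6×3 + 8×4 = 222
Orange: 6×2 + 11×5 + 7×1 + 9×3 + 6×6 + 8×2 = 153
Teal: 6×1 + 11×1 + 7×5 + 9×4 + 6×2 + 8×3 = 124
Purple: 6×6 + 11×3 + 7×2 + 9×2 + 6×5 + 8×5 = 171
Blue: 6×5 + 11×4 + 7×6 + 9×5 + 6×1 + 8×6 = 215

Yellow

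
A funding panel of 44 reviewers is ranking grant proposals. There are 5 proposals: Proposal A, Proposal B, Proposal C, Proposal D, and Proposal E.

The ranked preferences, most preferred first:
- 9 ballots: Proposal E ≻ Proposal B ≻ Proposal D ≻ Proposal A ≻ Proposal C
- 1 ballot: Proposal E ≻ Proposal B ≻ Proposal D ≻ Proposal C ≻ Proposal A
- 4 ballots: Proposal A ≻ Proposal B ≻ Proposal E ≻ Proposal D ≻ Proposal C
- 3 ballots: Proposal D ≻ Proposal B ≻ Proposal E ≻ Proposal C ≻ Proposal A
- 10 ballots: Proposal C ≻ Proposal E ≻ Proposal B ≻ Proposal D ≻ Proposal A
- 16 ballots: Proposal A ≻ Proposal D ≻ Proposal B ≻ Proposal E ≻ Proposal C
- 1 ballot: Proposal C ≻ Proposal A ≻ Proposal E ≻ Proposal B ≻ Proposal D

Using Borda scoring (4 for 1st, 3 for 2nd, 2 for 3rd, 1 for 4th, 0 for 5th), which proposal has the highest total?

Proposal A: 9×1 + 1×0 + 4×4 + 3×0 + 10×0 + 16×4 + 1×3 = 92
Proposal B: 9×3 + 1×3 + 4×3 + 3×3 + 10×2 + 16×2 + 1×1 = 104
Proposal C: 9×0 + 1×1 + 4×0 + 3×1 + 10×4 + 16×0 + 1×4 = 48
Proposal D: 9×2 + 1×2 + 4×1 + 3×4 + 10×1 + 16×3 + 1×0 = 94
Proposal E: 9×4 + 1×4 + 4×2 + 3×2 + 10×3 + 16×1 + 1×2 = 102

Proposal B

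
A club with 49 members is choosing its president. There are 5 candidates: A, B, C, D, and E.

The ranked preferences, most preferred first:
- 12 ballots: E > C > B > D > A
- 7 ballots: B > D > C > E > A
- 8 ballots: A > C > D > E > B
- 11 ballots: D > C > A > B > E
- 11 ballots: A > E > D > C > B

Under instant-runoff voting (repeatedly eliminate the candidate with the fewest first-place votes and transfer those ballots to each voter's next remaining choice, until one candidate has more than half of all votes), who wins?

Round 1: A 19, B 7, C 0, D 11, E 12. C eliminated.
Round 2: A 19, B 7, D 11, E 12. B eliminated.
Round 3: A 19, D 18, E 12. E eliminated.
Round 4: A 19, D 30. D has a majority (≥25).

D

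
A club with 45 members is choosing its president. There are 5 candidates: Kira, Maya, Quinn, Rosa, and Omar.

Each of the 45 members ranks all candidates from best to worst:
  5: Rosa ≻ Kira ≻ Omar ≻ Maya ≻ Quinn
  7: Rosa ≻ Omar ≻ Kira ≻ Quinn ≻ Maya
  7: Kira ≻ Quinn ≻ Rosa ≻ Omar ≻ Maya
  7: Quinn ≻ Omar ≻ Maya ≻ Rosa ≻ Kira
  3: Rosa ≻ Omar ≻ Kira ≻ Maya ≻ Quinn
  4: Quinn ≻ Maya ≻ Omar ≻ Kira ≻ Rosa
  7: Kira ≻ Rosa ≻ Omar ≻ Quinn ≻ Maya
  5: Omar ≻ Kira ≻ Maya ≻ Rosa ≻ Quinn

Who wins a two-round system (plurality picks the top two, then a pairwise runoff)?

Round 1 first-place votes: Kira 14, Maya 0, Quinn 11, Rosa 15, Omar 5. Rosa and Kira advance.
Runoff: Rosa is ranked above Kira on 22 ballots, Kira above Rosa on 23.

Kira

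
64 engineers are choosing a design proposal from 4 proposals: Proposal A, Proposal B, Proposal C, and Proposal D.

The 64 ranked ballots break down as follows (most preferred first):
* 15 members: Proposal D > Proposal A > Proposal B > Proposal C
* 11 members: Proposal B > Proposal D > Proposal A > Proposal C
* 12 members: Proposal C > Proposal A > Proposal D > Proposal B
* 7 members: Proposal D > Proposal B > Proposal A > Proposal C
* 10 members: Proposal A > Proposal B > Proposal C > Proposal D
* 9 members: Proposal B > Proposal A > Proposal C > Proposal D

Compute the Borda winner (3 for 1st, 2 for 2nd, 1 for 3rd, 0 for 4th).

Proposal A

Proposal A: 15×2 + 11×1 + 12×2 + 7×1 + 10×3 + 9×2 = 120
Proposal B: 15×1 + 11×3 + 12×0 + 7×2 + 10×2 + 9×3 = 109
Proposal C: 15×0 + 11×0 + 12×3 + 7×0 + 10×1 + 9×1 = 55
Proposal D: 15×3 + 11×2 + 12×1 + 7×3 + 10×0 + 9×0 = 100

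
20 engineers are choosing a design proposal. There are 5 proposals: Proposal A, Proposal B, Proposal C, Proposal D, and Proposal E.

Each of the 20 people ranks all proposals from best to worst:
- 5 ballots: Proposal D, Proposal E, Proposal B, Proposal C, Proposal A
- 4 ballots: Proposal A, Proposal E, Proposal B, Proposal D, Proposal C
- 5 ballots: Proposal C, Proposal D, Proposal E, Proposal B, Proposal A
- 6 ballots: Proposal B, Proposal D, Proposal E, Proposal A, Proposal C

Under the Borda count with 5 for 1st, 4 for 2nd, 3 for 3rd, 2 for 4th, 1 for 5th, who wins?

Proposal D

Proposal A: 5×1 + 4×5 + 5×1 + 6×2 = 42
Proposal B: 5×3 + 4×3 + 5×2 + 6×5 = 67
Proposal C: 5×2 + 4×1 + 5×5 + 6×1 = 45
Proposal D: 5×5 + 4×2 + 5×4 + 6×4 = 77
Proposal E: 5×4 + 4×4 + 5×3 + 6×3 = 69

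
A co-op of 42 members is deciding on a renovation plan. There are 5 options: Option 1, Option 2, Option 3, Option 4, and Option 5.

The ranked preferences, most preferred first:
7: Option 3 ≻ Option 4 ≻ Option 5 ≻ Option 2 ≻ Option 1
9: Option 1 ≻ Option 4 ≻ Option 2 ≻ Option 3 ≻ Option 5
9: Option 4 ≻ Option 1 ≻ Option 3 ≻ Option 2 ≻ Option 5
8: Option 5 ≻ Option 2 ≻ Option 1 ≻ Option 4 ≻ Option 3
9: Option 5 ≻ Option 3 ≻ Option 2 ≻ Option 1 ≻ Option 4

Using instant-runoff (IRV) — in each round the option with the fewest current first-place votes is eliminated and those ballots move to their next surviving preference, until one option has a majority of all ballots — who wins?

Round 1: Option 1 9, Option 2 0, Option 3 7, Option 4 9, Option 5 17. Option 2 eliminated.
Round 2: Option 1 9, Option 3 7, Option 4 9, Option 5 17. Option 3 eliminated.
Round 3: Option 1 9, Option 4 16, Option 5 17. Option 1 eliminated.
Round 4: Option 4 25, Option 5 17. Option 4 has a majority (≥22).

Option 4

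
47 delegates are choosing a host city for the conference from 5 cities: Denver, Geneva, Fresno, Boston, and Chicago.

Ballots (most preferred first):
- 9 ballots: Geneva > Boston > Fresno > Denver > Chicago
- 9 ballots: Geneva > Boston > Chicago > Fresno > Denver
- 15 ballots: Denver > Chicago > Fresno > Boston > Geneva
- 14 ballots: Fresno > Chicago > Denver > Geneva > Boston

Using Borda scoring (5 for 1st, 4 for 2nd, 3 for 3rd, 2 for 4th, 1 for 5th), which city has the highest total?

Denver: 9×2 + 9×1 + 15×5 + 14×3 = 144
Geneva: 9×5 + 9×5 + 15×1 + 14×2 = 133
Fresno: 9×3 + 9×2 + 15×3 + 14×5 = 160
Boston: 9×4 + 9×4 + 15×2 + 14×1 = 116
Chicago: 9×1 + 9×3 + 15×4 + 14×4 = 152

Fresno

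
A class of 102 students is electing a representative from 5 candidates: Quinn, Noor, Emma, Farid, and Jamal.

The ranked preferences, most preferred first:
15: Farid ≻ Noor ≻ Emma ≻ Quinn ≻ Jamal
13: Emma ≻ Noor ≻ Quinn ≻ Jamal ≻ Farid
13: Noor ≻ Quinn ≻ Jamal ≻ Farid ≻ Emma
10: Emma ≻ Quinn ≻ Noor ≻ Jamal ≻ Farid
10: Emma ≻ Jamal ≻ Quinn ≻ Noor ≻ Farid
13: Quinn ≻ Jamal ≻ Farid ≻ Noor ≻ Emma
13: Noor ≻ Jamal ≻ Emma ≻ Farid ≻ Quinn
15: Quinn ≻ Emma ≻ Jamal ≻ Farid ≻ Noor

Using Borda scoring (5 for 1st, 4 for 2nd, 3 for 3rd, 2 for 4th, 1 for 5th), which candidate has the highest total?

Quinn

Quinn: 15×2 + 13×3 + 13×4 + 10×4 + 10×3 + 13×5 + 13×1 + 15×5 = 344
Noor: 15×4 + 13×4 + 13×5 + 10×3 + 10×2 + 13×2 + 13×5 + 15×1 = 333
Emma: 15×3 + 13×5 + 13×1 + 10×5 + 10×5 + 13×1 + 13×3 + 15×4 = 335
Farid: 15×5 + 13×1 + 13×2 + 10×1 + 10×1 + 13×3 + 13×2 + 15×2 = 229
Jamal: 15×1 + 13×2 + 13×3 + 10×2 + 10×4 + 13×4 + 13×4 + 15×3 = 289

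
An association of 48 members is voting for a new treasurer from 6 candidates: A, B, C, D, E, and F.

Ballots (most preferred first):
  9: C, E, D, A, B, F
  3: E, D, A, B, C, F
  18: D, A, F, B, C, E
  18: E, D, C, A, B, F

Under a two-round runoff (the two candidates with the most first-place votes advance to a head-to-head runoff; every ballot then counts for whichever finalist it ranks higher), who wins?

Round 1 first-place votes: A 0, B 0, C 9, D 18, E 21, F 0. E and D advance.
Runoff: E is ranked above D on 30 ballots, D above E on 18.

E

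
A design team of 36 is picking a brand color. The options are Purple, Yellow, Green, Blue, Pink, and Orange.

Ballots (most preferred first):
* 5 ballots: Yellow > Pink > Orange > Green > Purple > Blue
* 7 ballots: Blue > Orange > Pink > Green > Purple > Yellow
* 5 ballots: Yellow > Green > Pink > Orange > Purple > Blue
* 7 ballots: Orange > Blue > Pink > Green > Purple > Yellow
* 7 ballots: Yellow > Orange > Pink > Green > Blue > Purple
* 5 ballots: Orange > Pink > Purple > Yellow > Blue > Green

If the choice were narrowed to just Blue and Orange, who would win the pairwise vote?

Blue is ranked above Orange on 7 ballots; Orange above Blue on 29.

Orange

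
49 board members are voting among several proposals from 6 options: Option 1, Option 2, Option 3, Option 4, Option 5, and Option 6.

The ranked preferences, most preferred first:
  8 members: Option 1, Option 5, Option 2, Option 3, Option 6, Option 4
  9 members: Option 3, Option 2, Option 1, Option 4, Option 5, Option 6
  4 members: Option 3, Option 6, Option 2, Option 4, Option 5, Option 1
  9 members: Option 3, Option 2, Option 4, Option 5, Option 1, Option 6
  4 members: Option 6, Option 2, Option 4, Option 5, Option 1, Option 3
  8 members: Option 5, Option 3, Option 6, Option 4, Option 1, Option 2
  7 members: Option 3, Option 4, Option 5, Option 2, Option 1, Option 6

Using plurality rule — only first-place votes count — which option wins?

First-place votes: Option 1 8, Option 2 0, Option 3 29, Option 4 0, Option 5 8, Option 6 4.

Option 3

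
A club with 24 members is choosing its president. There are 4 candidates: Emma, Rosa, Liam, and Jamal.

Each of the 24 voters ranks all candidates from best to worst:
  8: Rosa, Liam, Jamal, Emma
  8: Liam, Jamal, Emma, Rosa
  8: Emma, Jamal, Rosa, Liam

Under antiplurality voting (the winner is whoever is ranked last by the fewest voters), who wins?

Last-place votes: Emma 8, Rosa 8, Liam 8, Jamal 0.

Jamal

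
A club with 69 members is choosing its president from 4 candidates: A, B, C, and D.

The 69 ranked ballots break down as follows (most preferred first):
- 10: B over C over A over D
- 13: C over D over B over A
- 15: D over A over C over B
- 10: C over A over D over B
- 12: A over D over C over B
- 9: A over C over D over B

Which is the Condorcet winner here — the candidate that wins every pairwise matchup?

A vs B: 46–23
A vs C: 36–33
A vs D: 41–28
A beats every other candidate.

A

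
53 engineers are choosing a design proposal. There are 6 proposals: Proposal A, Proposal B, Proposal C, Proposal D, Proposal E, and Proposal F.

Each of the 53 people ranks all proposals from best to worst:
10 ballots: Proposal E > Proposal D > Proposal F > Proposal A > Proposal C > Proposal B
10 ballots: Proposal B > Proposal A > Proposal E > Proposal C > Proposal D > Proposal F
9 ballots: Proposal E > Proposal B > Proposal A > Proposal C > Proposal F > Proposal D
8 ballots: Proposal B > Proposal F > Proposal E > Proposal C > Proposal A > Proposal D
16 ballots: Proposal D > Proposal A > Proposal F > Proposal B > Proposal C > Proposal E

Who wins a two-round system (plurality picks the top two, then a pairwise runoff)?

Proposal B

Round 1 first-place votes: Proposal A 0, Proposal B 18, Proposal C 0, Proposal D 16, Proposal E 19, Proposal F 0. Proposal E and Proposal B advance.
Runoff: Proposal E is ranked above Proposal B on 19 ballots, Proposal B above Proposal E on 34.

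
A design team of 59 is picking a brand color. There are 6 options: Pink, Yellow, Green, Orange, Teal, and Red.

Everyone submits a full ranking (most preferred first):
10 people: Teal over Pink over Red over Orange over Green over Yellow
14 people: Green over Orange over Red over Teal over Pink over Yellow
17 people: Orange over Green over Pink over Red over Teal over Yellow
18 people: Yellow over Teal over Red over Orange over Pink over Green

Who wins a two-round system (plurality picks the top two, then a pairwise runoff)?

Orange

Round 1 first-place votes: Pink 0, Yellow 18, Green 14, Orange 17, Teal 10, Red 0. Yellow and Orange advance.
Runoff: Yellow is ranked above Orange on 18 ballots, Orange above Yellow on 41.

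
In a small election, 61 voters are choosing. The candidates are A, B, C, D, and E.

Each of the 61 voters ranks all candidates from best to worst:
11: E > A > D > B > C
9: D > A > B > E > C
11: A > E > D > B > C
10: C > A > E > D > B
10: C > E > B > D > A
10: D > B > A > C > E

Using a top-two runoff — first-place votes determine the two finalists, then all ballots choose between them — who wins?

Round 1 first-place votes: A 11, B 0, C 20, D 19, E 11. C and D advance.
Runoff: C is ranked above D on 20 ballots, D above C on 41.

D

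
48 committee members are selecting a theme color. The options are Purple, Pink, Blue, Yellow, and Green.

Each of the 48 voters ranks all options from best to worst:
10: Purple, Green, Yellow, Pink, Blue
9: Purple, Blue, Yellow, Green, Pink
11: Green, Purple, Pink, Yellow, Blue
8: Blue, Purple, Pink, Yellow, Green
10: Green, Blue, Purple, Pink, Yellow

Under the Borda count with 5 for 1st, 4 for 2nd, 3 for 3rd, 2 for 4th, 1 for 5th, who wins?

Purple: 10×5 + 9×5 + 11×4 + 8×4 + 10×3 = 201
Pink: 10×2 + 9×1 + 11×3 + 8×3 + 10×2 = 106
Blue: 10×1 + 9×4 + 11×1 + 8×5 + 10×4 = 137
Yellow: 10×3 + 9×3 + 11×2 + 8×2 + 10×1 = 105
Green: 10×4 + 9×2 + 11×5 + 8×1 + 10×5 = 171

Purple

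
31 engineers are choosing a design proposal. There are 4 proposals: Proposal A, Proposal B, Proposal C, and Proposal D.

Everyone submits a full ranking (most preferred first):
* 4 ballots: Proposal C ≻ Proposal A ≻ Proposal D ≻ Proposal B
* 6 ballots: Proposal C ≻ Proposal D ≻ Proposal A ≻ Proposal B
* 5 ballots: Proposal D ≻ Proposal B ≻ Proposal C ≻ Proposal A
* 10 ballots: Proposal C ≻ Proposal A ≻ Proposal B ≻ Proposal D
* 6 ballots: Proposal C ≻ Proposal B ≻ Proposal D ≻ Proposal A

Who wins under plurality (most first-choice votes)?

Proposal C

First-place votes: Proposal A 0, Proposal B 0, Proposal C 26, Proposal D 5.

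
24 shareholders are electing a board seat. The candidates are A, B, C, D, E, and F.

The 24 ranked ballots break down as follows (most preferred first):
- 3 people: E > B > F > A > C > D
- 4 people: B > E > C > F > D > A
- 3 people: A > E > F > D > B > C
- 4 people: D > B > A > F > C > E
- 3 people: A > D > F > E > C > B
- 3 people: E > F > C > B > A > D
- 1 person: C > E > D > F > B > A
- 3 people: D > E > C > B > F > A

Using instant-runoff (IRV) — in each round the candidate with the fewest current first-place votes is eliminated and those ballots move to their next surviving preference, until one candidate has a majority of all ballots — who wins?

Round 1: A 6, B 4, C 1, D 7, E 6, F 0. F eliminated.
Round 2: A 6, B 4, C 1, D 7, E 6. C eliminated.
Round 3: A 6, B 4, D 7, E 7. B eliminated.
Round 4: A 6, D 7, E 11. A eliminated.
Round 5: D 10, E 14. E has a majority (≥13).

E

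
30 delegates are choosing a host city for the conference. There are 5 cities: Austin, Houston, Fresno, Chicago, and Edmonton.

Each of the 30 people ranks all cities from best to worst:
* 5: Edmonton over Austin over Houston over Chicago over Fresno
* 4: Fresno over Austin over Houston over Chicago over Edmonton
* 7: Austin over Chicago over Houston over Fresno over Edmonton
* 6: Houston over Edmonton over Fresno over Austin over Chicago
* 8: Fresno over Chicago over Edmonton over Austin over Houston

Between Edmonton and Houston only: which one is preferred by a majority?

Edmonton is ranked above Houston on 13 ballots; Houston above Edmonton on 17.

Houston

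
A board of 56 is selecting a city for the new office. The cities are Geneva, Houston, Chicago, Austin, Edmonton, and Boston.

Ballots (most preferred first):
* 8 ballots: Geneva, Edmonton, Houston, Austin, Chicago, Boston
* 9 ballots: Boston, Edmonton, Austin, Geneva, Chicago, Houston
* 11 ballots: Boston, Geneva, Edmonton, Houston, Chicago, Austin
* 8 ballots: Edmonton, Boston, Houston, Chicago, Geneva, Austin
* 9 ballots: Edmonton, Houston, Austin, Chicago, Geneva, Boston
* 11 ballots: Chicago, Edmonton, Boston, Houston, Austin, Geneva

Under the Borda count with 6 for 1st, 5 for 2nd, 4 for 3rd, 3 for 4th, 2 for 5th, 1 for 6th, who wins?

Geneva: 8×6 + 9×3 + 11×5 + 8×2 + 9×2 + 11×1 = 175
Houston: 8×4 + 9×1 + 11×3 + 8×4 + 9×5 + 11×3 = 184
Chicago: 8×2 + 9×2 + 11×2 + 8×3 + 9×3 + 11×6 = 173
Austin: 8×3 + 9×4 + 11×1 + 8×1 + 9×4 + 11×2 = 137
Edmonton: 8×5 + 9×5 + 11×4 + 8×6 + 9×6 + 11×5 = 286
Boston: 8×1 + 9×6 + 11×6 + 8×5 + 9×1 + 11×4 = 221

Edmonton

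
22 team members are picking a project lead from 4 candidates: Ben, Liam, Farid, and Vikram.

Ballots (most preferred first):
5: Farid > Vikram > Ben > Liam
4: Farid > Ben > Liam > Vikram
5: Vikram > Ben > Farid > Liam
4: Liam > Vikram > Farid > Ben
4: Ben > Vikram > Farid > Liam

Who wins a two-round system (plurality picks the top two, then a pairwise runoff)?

Vikram

Round 1 first-place votes: Ben 4, Liam 4, Farid 9, Vikram 5. Farid and Vikram advance.
Runoff: Farid is ranked above Vikram on 9 ballots, Vikram above Farid on 13.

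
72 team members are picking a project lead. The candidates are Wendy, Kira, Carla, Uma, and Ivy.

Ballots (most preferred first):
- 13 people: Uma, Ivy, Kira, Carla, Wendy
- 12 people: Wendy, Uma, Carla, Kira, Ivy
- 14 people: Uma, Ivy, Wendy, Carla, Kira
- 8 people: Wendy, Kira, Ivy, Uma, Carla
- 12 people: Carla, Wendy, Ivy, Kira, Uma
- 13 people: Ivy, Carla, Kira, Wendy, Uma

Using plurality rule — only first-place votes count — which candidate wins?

Uma

First-place votes: Wendy 20, Kira 0, Carla 12, Uma 27, Ivy 13.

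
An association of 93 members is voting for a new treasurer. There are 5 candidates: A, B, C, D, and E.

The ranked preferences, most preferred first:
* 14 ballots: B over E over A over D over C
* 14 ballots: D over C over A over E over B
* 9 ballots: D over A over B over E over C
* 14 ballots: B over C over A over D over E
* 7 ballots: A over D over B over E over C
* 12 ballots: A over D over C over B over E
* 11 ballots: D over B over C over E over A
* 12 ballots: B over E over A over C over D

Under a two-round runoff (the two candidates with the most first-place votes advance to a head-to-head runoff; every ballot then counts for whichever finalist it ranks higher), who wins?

D

Round 1 first-place votes: A 19, B 40, C 0, D 34, E 0. B and D advance.
Runoff: B is ranked above D on 40 ballots, D above B on 53.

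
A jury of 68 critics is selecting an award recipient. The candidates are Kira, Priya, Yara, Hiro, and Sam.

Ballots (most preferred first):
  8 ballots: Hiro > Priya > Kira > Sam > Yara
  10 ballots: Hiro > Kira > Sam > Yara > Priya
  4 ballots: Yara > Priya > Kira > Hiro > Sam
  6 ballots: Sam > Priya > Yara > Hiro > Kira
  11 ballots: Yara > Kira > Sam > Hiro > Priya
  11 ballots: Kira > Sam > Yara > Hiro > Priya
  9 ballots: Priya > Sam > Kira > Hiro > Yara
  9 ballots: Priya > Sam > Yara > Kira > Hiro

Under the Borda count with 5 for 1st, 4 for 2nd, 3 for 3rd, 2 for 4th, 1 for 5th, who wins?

Kira: 8×3 + 10×4 + 4×3 + 6×1 + 11×4 + 11×5 + 9×3 + 9×2 = 226
Priya: 8×4 + 10×1 + 4×4 + 6×4 + 11×1 + 11×1 + 9×5 + 9×5 = 194
Yara: 8×1 + 10×2 + 4×5 + 6×3 + 11×5 + 11×3 + 9×1 + 9×3 = 190
Hiro: 8×5 + 10×5 + 4×2 + 6×2 + 11×2 + 11×2 + 9×2 + 9×1 = 181
Sam: 8×2 + 10×3 + 4×1 + 6×5 + 11×3 + 11×4 + 9×4 + 9×4 = 229

Sam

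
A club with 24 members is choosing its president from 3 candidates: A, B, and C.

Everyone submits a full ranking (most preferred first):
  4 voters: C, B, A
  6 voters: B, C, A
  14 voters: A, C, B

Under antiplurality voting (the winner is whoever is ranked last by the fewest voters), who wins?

Last-place votes: A 10, B 14, C 0.

C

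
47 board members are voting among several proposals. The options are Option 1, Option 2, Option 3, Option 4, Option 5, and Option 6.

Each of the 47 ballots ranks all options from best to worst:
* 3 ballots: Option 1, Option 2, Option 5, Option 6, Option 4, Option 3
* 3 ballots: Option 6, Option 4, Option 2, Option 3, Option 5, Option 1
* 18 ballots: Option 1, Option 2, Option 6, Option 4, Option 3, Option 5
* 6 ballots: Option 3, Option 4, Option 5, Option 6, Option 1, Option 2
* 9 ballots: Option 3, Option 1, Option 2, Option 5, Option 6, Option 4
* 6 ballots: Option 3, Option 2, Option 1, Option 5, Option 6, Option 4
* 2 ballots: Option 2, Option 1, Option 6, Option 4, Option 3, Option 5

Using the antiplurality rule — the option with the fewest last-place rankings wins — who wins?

Option 6

Last-place votes: Option 1 3, Option 2 6, Option 3 3, Option 4 15, Option 5 20, Option 6 0.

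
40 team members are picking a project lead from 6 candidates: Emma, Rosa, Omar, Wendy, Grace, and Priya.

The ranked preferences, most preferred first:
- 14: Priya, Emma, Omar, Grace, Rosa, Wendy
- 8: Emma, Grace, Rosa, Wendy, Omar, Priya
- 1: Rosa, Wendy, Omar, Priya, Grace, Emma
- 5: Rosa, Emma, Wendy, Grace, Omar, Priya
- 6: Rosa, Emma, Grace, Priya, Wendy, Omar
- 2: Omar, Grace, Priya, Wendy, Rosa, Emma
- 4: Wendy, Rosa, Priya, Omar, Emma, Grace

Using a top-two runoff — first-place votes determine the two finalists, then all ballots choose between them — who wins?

Round 1 first-place votes: Emma 8, Rosa 12, Omar 2, Wendy 4, Grace 0, Priya 14. Priya and Rosa advance.
Runoff: Priya is ranked above Rosa on 16 ballots, Rosa above Priya on 24.

Rosa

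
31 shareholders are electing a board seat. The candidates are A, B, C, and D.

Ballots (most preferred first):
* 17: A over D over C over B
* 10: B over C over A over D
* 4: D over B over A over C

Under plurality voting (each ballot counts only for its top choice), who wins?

A

First-place votes: A 17, B 10, C 0, D 4.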